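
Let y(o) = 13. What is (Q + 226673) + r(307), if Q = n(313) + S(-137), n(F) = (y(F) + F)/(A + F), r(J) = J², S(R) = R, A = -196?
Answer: 37532171/117 ≈ 3.2079e+5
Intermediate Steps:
n(F) = (13 + F)/(-196 + F)
Q = -15703/117 (Q = (13 + 313)/(-196 + 313) - 137 = 326/117 - 137 = -15703/117 ≈ -134.21)
(Q + 226673) + r(307) = (-15703/117 + 226673) + 307² = 26505038/117 + 94249 = 37532171/117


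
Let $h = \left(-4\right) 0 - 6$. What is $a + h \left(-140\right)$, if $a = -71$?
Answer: $769$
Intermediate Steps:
$h = -6$ ($h = 0 - 6 = -6$)
$a + h \left(-140\right) = -71 - -840 = -71 + 840 = 769$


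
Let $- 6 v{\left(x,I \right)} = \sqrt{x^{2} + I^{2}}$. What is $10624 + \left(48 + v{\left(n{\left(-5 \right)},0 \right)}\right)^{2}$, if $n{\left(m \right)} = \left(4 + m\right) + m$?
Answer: $12833$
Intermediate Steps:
$n{\left(m \right)} = 4 + 2 m$
$v{\left(x,I \right)} = - \frac{\sqrt{I^{2} + x^{2}}}{6}$ ($v{\left(x,I \right)} = - \frac{\sqrt{x^{2} + I^{2}}}{6} = - \frac{\sqrt{I^{2} + x^{2}}}{6}$)
$10624 + \left(48 + v{\left(n{\left(-5 \right)},0 \right)}\right)^{2} = 10624 + \left(48 - \frac{\sqrt{0^{2} + \left(4 + 2 \left(-5\right)\right)^{2}}}{6}\right)^{2} = 10624 + \left(48 - \frac{\sqrt{0 + \left(4 - 10\right)^{2}}}{6}\right)^{2} = 10624 + \left(48 - \frac{\sqrt{0 + \left(-6\right)^{2}}}{6}\right)^{2} = 10624 + \left(48 - \frac{\sqrt{0 + 36}}{6}\right)^{2} = 10624 + \left(48 - \frac{\sqrt{36}}{6}\right)^{2} = 10624 + \left(48 - 1\right)^{2} = 10624 + 47^{2} = 10624 + 2209 = 12833$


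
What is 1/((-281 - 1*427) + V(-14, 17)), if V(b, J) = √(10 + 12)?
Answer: -354/250621 - √22/501242 ≈ -0.0014218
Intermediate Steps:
V(b, J) = √22
1/((-281 - 1*427) + V(-14, 17)) = 1/((-281 - 1*427) + √22) = 1/((-281 - 427) + √22) = 1/(-708 + √22)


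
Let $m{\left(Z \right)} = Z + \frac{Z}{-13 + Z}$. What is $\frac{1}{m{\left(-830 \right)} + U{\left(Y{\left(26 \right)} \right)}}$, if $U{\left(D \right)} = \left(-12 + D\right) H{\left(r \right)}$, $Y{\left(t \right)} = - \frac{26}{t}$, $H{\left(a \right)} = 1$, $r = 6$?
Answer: $- \frac{843}{709819} \approx -0.0011876$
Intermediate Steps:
$U{\left(D \right)} = -12 + D$ ($U{\left(D \right)} = \left(-12 + D\right) 1 = -12 + D$)
$\frac{1}{m{\left(-830 \right)} + U{\left(Y{\left(26 \right)} \right)}} = \frac{1}{- \frac{830 \left(-12 - 830\right)}{-13 - 830} - \left(12 + \frac{26}{26}\right)} = \frac{1}{\left(-830\right) \frac{1}{-843} \left(-842\right) - 13} = \frac{1}{\left(-830\right) \left(- \frac{1}{843}\right) \left(-842\right) - 13} = \frac{1}{- \frac{698860}{843} - 13} = \frac{1}{- \frac{709819}{843}} = - \frac{843}{709819}$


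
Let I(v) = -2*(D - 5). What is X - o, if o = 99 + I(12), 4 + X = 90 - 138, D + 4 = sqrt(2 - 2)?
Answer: -169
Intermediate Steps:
D = -4 (D = -4 + sqrt(2 - 2) = -4 + sqrt(0) = -4 + 0 = -4)
X = -52 (X = -4 + (90 - 138) = -4 - 48 = -52)
I(v) = 18 (I(v) = -2*(-4 - 5) = -2*(-9) = 18)
o = 117 (o = 99 + 18 = 117)
X - o = -52 - 1*117 = -52 - 117 = -169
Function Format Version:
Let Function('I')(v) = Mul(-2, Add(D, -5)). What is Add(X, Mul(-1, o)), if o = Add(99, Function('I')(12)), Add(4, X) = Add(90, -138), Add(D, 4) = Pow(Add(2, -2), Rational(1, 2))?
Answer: -169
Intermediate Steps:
D = -4 (D = Add(-4, Pow(Add(2, -2), Rational(1, 2))) = Add(-4, Pow(0, Rational(1, 2))) = Add(-4, 0) = -4)
X = -52 (X = Add(-4, Add(90, -138)) = Add(-4, -48) = -52)
Function('I')(v) = 18 (Function('I')(v) = Mul(-2, Add(-4, -5)) = Mul(-2, -9) = 18)
o = 117 (o = Add(99, 18) = 117)
Add(X, Mul(-1, o)) = Add(-52, Mul(-1, 117)) = Add(-52, -117) = -169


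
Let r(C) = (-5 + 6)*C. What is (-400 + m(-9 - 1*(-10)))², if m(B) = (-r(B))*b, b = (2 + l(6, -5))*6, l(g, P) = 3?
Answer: 184900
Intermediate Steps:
b = 30 (b = (2 + 3)*6 = 5*6 = 30)
r(C) = C (r(C) = 1*C = C)
m(B) = -30*B (m(B) = -B*30 = -30*B)
(-400 + m(-9 - 1*(-10)))² = (-400 - 30*(-9 - 1*(-10)))² = (-400 - 30*(-9 + 10))² = (-400 - 30*1)² = (-400 - 30)² = (-430)² = 184900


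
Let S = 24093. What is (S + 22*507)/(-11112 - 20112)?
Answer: -11749/10408 ≈ -1.1288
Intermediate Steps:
(S + 22*507)/(-11112 - 20112) = (24093 + 22*507)/(-11112 - 20112) = (24093 + 11154)/(-31224) = 35247*(-1/31224) = -11749/10408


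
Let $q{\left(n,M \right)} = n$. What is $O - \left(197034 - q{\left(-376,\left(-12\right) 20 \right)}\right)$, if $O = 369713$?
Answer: $172303$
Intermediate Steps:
$O - \left(197034 - q{\left(-376,\left(-12\right) 20 \right)}\right) = 369713 - \left(197034 - -376\right) = 369713 - \left(197034 + 376\right) = 369713 - 197410 = 172303$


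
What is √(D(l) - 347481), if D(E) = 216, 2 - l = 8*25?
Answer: 3*I*√38585 ≈ 589.29*I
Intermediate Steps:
l = -198 (l = 2 - 8*25 = 2 - 1*200 = 2 - 200 = -198)
√(D(l) - 347481) = √(216 - 347481) = √(-347265) = 3*I*√38585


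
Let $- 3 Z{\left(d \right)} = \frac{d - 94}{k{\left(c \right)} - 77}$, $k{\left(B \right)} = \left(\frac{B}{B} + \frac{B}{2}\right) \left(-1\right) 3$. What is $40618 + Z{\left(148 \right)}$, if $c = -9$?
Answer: $\frac{5402230}{133} \approx 40618.0$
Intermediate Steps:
$k{\left(B \right)} = -3 - \frac{3 B}{2}$ ($k{\left(B \right)} = \left(1 + B \frac{1}{2}\right) \left(-1\right) 3 = \left(1 + \frac{B}{2}\right) \left(-1\right) 3 = \left(-1 - \frac{B}{2}\right) 3 = -3 - \frac{3 B}{2}$)
$Z{\left(d \right)} = - \frac{188}{399} + \frac{2 d}{399}$ ($Z{\left(d \right)} = - \frac{\left(d - 94\right) \frac{1}{\left(-3 - - \frac{27}{2}\right) - 77}}{3} = - \frac{\left(-94 + d\right) \frac{1}{\left(-3 + \frac{27}{2}\right) - 77}}{3} = - \frac{\left(-94 + d\right) \frac{1}{\frac{21}{2} - 77}}{3} = - \frac{\left(-94 + d\right) \frac{1}{- \frac{133}{2}}}{3} = - \frac{\left(-94 + d\right) \left(- \frac{2}{133}\right)}{3} = - \frac{\frac{188}{133} - \frac{2 d}{133}}{3} = - \frac{188}{399} + \frac{2 d}{399}$)
$40618 + Z{\left(148 \right)} = 40618 + \left(- \frac{188}{399} + \frac{2}{399} \cdot 148\right) = 40618 + \left(- \frac{188}{399} + \frac{296}{399}\right) = 40618 + \frac{36}{133} = \frac{5402230}{133}$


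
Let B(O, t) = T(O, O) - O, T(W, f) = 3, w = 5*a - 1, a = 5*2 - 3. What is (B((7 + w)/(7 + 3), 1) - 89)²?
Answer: 811801/100 ≈ 8118.0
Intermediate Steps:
a = 7 (a = 10 - 3 = 7)
w = 34 (w = 5*7 - 1 = 35 - 1 = 34)
B(O, t) = 3 - O
(B((7 + w)/(7 + 3), 1) - 89)² = ((3 - (7 + 34)/(7 + 3)) - 89)² = ((3 - 41/10) - 89)² = (-11/10 - 89)² = (-901/10)² = 811801/100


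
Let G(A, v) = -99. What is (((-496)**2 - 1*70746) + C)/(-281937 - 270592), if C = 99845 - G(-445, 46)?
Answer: -275214/552529 ≈ -0.49810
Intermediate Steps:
C = 99944 (C = 99845 - 1*(-99) = 99845 + 99 = 99944)
(((-496)**2 - 1*70746) + C)/(-281937 - 270592) = (((-496)**2 - 1*70746) + 99944)/(-281937 - 270592) = ((246016 - 70746) + 99944)/(-552529) = (175270 + 99944)*(-1/552529) = 275214*(-1/552529) = -275214/552529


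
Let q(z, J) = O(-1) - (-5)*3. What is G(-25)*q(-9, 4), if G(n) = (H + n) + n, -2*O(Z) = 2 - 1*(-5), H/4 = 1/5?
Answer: -2829/5 ≈ -565.80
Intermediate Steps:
H = ⅘ (H = 4/5 = 4*(⅕) = ⅘ ≈ 0.80000)
O(Z) = -7/2 (O(Z) = -(2 - 1*(-5))/2 = -(2 + 5)/2 = -½*7 = -7/2)
G(n) = ⅘ + 2*n (G(n) = (⅘ + n) + n = ⅘ + 2*n)
q(z, J) = 23/2 (q(z, J) = -7/2 - (-5)*3 = -7/2 - 1*(-15) = -7/2 + 15 = 23/2)
G(-25)*q(-9, 4) = (⅘ + 2*(-25))*(23/2) = (⅘ - 50)*(23/2) = -246/5*23/2 = -2829/5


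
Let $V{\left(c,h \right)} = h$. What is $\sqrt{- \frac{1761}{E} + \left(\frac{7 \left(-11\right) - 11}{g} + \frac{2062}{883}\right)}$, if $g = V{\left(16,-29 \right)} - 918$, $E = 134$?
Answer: $\frac{i \sqrt{134514227228118366}}{112050934} \approx 3.2732 i$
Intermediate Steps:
$g = -947$ ($g = -29 - 918 = -947$)
$\sqrt{- \frac{1761}{E} + \left(\frac{7 \left(-11\right) - 11}{g} + \frac{2062}{883}\right)} = \sqrt{- \frac{1761}{134} + \left(\frac{7 \left(-11\right) - 11}{-947} + \frac{2062}{883}\right)} = \sqrt{\left(-1761\right) \frac{1}{134} + \left(\left(-77 - 11\right) \left(- \frac{1}{947}\right) + 2062 \cdot \frac{1}{883}\right)} = \sqrt{- \frac{1761}{134} + \left(\left(-88\right) \left(- \frac{1}{947}\right) + \frac{2062}{883}\right)} = \sqrt{- \frac{1761}{134} + \left(\frac{88}{947} + \frac{2062}{883}\right)} = \sqrt{- \frac{1761}{134} + \frac{2030418}{836201}} = \sqrt{- \frac{1200473949}{112050934}} = \frac{i \sqrt{134514227228118366}}{112050934}$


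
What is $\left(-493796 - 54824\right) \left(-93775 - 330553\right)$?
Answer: $232794827360$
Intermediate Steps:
$\left(-493796 - 54824\right) \left(-93775 - 330553\right) = \left(-548620\right) \left(-424328\right) = 232794827360$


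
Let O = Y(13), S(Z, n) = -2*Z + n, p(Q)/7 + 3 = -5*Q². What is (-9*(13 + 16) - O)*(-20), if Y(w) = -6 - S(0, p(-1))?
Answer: 6220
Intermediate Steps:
p(Q) = -21 - 35*Q² (p(Q) = -21 + 7*(-5*Q²) = -21 - 35*Q²)
S(Z, n) = n - 2*Z
Y(w) = 50 (Y(w) = -6 - ((-21 - 35*(-1)²) - 2*0) = -6 - ((-21 - 35*1) + 0) = -6 - ((-21 - 35) + 0) = -6 - (-56 + 0) = -6 - 1*(-56) = -6 + 56 = 50)
O = 50
(-9*(13 + 16) - O)*(-20) = (-9*(13 + 16) - 1*50)*(-20) = (-9*29 - 50)*(-20) = (-261 - 50)*(-20) = -311*(-20) = 6220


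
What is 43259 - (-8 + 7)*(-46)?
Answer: 43213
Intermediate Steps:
43259 - (-8 + 7)*(-46) = 43259 - (-1)*(-46) = 43259 - 1*46 = 43259 - 46 = 43213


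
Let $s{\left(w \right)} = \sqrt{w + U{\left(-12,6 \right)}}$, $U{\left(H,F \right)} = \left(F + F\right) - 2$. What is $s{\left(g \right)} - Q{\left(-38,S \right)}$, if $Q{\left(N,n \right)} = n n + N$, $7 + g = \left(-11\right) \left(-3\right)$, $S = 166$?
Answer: $-27512$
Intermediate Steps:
$g = 26$ ($g = -7 - -33 = -7 + 33 = 26$)
$U{\left(H,F \right)} = -2 + 2 F$ ($U{\left(H,F \right)} = 2 F - 2 = -2 + 2 F$)
$Q{\left(N,n \right)} = N + n^{2}$ ($Q{\left(N,n \right)} = n^{2} + N = N + n^{2}$)
$s{\left(w \right)} = \sqrt{10 + w}$ ($s{\left(w \right)} = \sqrt{w + \left(-2 + 2 \cdot 6\right)} = \sqrt{w + \left(-2 + 12\right)} = \sqrt{w + 10} = \sqrt{10 + w}$)
$s{\left(g \right)} - Q{\left(-38,S \right)} = \sqrt{10 + 26} - \left(-38 + 166^{2}\right) = \sqrt{36} - \left(-38 + 27556\right) = 6 - 27518 = -27512$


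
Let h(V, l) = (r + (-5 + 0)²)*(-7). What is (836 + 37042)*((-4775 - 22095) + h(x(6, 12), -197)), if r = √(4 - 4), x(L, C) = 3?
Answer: -1024410510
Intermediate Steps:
r = 0 (r = √0 = 0)
h(V, l) = -175 (h(V, l) = (0 + (-5 + 0)²)*(-7) = (0 + (-5)²)*(-7) = (0 + 25)*(-7) = 25*(-7) = -175)
(836 + 37042)*((-4775 - 22095) + h(x(6, 12), -197)) = (836 + 37042)*((-4775 - 22095) - 175) = 37878*(-26870 - 175) = 37878*(-27045) = -1024410510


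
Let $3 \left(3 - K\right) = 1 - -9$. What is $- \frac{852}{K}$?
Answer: $2556$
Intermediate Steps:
$K = - \frac{1}{3}$ ($K = 3 - \frac{1 - -9}{3} = 3 - \frac{1 + 9}{3} = 3 - \frac{10}{3} = - \frac{1}{3} \approx -0.33333$)
$- \frac{852}{K} = - \frac{852}{- \frac{1}{3}} = \left(-852\right) \left(-3\right) = 2556$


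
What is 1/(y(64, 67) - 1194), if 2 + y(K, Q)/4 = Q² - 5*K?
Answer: 1/15474 ≈ 6.4624e-5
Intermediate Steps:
y(K, Q) = -8 - 20*K + 4*Q² (y(K, Q) = -8 + 4*(Q² - 5*K) = -8 + (-20*K + 4*Q²) = -8 - 20*K + 4*Q²)
1/(y(64, 67) - 1194) = 1/((-8 - 20*64 + 4*67²) - 1194) = 1/((-8 - 1280 + 4*4489) - 1194) = 1/((-8 - 1280 + 17956) - 1194) = 1/(16668 - 1194) = 1/15474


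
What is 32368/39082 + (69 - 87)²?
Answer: 6347468/19541 ≈ 324.83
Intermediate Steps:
32368/39082 + (69 - 87)² = 32368*(1/39082) + (-18)² = 16184/19541 + 324 = 6347468/19541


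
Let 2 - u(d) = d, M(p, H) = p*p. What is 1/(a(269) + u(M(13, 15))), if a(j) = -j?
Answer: -1/436 ≈ -0.0022936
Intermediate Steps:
M(p, H) = p²
u(d) = 2 - d
1/(a(269) + u(M(13, 15))) = 1/(-1*269 + (2 - 1*13²)) = 1/(-269 + (2 - 1*169)) = 1/(-269 + (2 - 169)) = 1/(-269 - 167) = 1/(-436) = -1/436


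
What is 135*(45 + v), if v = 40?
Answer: 11475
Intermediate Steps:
135*(45 + v) = 135*(45 + 40) = 135*85 = 11475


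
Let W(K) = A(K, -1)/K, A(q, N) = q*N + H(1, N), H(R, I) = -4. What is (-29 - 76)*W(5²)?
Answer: 609/5 ≈ 121.80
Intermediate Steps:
A(q, N) = -4 + N*q (A(q, N) = q*N - 4 = N*q - 4 = -4 + N*q)
W(K) = (-4 - K)/K
(-29 - 76)*W(5²) = (-29 - 76)*((-4 - 1*5²)/(5²)) = -105*(-4 - 1*25)/25 = -21*(-4 - 25)/5 = -21*(-29)/5 = -105*(-29/25) = 609/5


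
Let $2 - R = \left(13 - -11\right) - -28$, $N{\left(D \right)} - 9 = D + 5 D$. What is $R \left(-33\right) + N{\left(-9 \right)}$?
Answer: $1605$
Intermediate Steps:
$N{\left(D \right)} = 9 + 6 D$ ($N{\left(D \right)} = 9 + \left(D + 5 D\right) = 9 + 6 D$)
$R = -50$ ($R = 2 - \left(\left(13 - -11\right) - -28\right) = 2 - \left(\left(13 + 11\right) + 28\right) = 2 - \left(24 + 28\right) = 2 - 52 = -50$)
$R \left(-33\right) + N{\left(-9 \right)} = \left(-50\right) \left(-33\right) + \left(9 + 6 \left(-9\right)\right) = 1650 + \left(9 - 54\right) = 1650 - 45 = 1605$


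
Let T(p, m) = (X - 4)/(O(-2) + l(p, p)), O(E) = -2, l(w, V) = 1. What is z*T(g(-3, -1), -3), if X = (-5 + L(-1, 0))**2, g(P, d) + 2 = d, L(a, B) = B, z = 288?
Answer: -6048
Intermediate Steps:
g(P, d) = -2 + d
X = 25 (X = (-5 + 0)**2 = (-5)**2 = 25)
T(p, m) = -21 (T(p, m) = (25 - 4)/(-2 + 1) = 21/(-1) = 21*(-1) = -21)
z*T(g(-3, -1), -3) = 288*(-21) = -6048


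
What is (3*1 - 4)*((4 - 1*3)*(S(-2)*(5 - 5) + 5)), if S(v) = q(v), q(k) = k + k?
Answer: -5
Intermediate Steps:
q(k) = 2*k
S(v) = 2*v
(3*1 - 4)*((4 - 1*3)*(S(-2)*(5 - 5) + 5)) = (3*1 - 4)*((4 - 1*3)*((2*(-2))*(5 - 5) + 5)) = (3 - 4)*((4 - 3)*(-4*0 + 5)) = -(0 + 5) = -5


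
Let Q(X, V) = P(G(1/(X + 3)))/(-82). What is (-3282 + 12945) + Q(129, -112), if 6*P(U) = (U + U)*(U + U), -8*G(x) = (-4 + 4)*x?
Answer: 9663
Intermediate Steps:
G(x) = 0 (G(x) = -(-4 + 4)*x/8 = -0*x = -⅛*0 = 0)
P(U) = 2*U²/3 (P(U) = ((U + U)*(U + U))/6 = ((2*U)*(2*U))/6 = (4*U²)/6 = 2*U²/3)
Q(X, V) = 0 (Q(X, V) = ((⅔)*0²)/(-82) = ((⅔)*0)*(-1/82) = 0*(-1/82) = 0)
(-3282 + 12945) + Q(129, -112) = (-3282 + 12945) + 0 = 9663 + 0 = 9663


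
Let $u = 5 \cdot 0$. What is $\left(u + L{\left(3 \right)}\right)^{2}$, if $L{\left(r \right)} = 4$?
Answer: $16$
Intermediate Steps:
$u = 0$
$\left(u + L{\left(3 \right)}\right)^{2} = \left(0 + 4\right)^{2} = 4^{2} = 16$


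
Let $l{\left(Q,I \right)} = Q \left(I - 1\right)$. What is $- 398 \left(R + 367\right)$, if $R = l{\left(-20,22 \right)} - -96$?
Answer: $-17114$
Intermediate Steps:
$l{\left(Q,I \right)} = Q \left(-1 + I\right)$ ($l{\left(Q,I \right)} = Q \left(I - 1\right) = Q \left(-1 + I\right)$)
$R = -324$ ($R = - 20 \left(-1 + 22\right) - -96 = \left(-20\right) 21 + 96 = -420 + 96 = -324$)
$- 398 \left(R + 367\right) = - 398 \left(-324 + 367\right) = \left(-398\right) 43 = -17114$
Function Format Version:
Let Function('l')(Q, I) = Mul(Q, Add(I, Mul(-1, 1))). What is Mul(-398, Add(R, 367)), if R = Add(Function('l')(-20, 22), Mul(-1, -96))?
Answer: -17114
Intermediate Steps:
Function('l')(Q, I) = Mul(Q, Add(-1, I)) (Function('l')(Q, I) = Mul(Q, Add(I, -1)) = Mul(Q, Add(-1, I)))
R = -324 (R = Add(Mul(-20, Add(-1, 22)), Mul(-1, -96)) = Add(Mul(-20, 21), 96) = Add(-420, 96) = -324)
Mul(-398, Add(R, 367)) = Mul(-398, Add(-324, 367)) = Mul(-398, 43) = -17114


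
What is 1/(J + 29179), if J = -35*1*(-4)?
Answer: 1/29319 ≈ 3.4108e-5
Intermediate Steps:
J = 140 (J = -35*(-4) = 140)
1/(J + 29179) = 1/(140 + 29179) = 1/29319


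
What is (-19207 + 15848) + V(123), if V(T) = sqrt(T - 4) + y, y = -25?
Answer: -3384 + sqrt(119) ≈ -3373.1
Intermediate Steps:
V(T) = -25 + sqrt(-4 + T) (V(T) = sqrt(T - 4) - 25 = sqrt(-4 + T) - 25 = -25 + sqrt(-4 + T))
(-19207 + 15848) + V(123) = (-19207 + 15848) + (-25 + sqrt(-4 + 123)) = -3359 + (-25 + sqrt(119)) = -3384 + sqrt(119)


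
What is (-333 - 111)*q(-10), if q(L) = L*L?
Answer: -44400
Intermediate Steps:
q(L) = L²
(-333 - 111)*q(-10) = (-333 - 111)*(-10)² = -444*100 = -44400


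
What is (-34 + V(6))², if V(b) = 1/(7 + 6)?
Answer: 194481/169 ≈ 1150.8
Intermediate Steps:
V(b) = 1/13
(-34 + V(6))² = (-34 + 1/13)² = (-441/13)² = 194481/169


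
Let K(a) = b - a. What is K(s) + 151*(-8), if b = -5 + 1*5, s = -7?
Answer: -1201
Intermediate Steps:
b = 0 (b = -5 + 5 = 0)
K(a) = -a (K(a) = 0 - a = -a)
K(s) + 151*(-8) = -1*(-7) + 151*(-8) = 7 - 1208 = -1201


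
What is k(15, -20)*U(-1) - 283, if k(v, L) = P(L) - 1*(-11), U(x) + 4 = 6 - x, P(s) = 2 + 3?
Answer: -235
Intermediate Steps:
P(s) = 5
U(x) = 2 - x (U(x) = -4 + (6 - x) = 2 - x)
k(v, L) = 16 (k(v, L) = 5 - 1*(-11) = 5 + 11 = 16)
k(15, -20)*U(-1) - 283 = 16*(2 - 1*(-1)) - 283 = 16*(2 + 1) - 283 = 16*3 - 283 = 48 - 283 = -235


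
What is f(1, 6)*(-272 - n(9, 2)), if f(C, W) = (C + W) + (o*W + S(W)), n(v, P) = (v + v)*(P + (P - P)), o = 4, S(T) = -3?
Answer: -8624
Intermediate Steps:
n(v, P) = 2*P*v (n(v, P) = (2*v)*(P + 0) = (2*v)*P = 2*P*v)
f(C, W) = -3 + C + 5*W (f(C, W) = (C + W) + (4*W - 3) = (C + W) + (-3 + 4*W) = -3 + C + 5*W)
f(1, 6)*(-272 - n(9, 2)) = (-3 + 1 + 5*6)*(-272 - 2*2*9) = (-3 + 1 + 30)*(-272 - 1*36) = 28*(-272 - 36) = 28*(-308) = -8624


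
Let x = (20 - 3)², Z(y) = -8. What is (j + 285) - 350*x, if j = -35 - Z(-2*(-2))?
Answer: -100892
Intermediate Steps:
x = 289 (x = 17² = 289)
j = -27 (j = -35 - 1*(-8) = -35 + 8 = -27)
(j + 285) - 350*x = (-27 + 285) - 350*289 = 258 - 101150 = -100892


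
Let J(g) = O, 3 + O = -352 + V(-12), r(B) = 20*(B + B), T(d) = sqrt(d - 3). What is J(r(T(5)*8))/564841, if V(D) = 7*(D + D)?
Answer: -523/564841 ≈ -0.00092592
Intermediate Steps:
V(D) = 14*D (V(D) = 7*(2*D) = 14*D)
T(d) = sqrt(-3 + d)
r(B) = 40*B (r(B) = 20*(2*B) = 40*B)
O = -523 (O = -3 + (-352 + 14*(-12)) = -3 + (-352 - 168) = -3 - 520 = -523)
J(g) = -523
J(r(T(5)*8))/564841 = -523/564841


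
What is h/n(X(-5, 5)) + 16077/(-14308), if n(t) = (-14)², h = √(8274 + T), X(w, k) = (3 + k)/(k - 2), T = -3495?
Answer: -16077/14308 + 9*√59/196 ≈ -0.77093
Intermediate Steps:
X(w, k) = (3 + k)/(-2 + k)
h = 9*√59 (h = √(8274 - 3495) = √4779 = 9*√59 ≈ 69.130)
n(t) = 196
h/n(X(-5, 5)) + 16077/(-14308) = (9*√59)/196 + 16077/(-14308) = (9*√59)*(1/196) + 16077*(-1/14308) = 9*√59/196 - 16077/14308 = -16077/14308 + 9*√59/196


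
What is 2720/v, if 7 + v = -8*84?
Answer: -2720/679 ≈ -4.0059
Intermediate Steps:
v = -679 (v = -7 - 8*84 = -7 - 672 = -679)
2720/v = 2720/(-679) = 2720*(-1/679) = -2720/679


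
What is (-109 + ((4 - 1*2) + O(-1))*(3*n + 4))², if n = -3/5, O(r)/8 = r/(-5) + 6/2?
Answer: 1456849/625 ≈ 2331.0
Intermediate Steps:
O(r) = 24 - 8*r/5 (O(r) = 8*(r/(-5) + 6/2) = 8*(r*(-⅕) + 6*(½)) = 8*(-r/5 + 3) = 8*(3 - r/5) = 24 - 8*r/5)
n = -⅗ (n = -3*⅕ = -⅗ ≈ -0.60000)
(-109 + ((4 - 1*2) + O(-1))*(3*n + 4))² = (-109 + ((4 - 1*2) + (24 - 8/5*(-1)))*(3*(-⅗) + 4))² = (-109 + ((4 - 2) + (24 + 8/5))*(-9/5 + 4))² = (-109 + (2 + 128/5)*(11/5))² = (-109 + (138/5)*(11/5))² = (-109 + 1518/25)² = (-1207/25)² = 1456849/625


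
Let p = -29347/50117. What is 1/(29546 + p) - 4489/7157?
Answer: -6646627217246/10597566967995 ≈ -0.62718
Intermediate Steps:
p = -29347/50117 (p = -29347*1/50117 = -29347/50117 ≈ -0.58557)
1/(29546 + p) - 4489/7157 = 1/(29546 - 29347/50117) - 4489/7157 = 1/(1480727535/50117) - 4489/7157 = 50117/1480727535 - 1*4489/7157 = 50117/1480727535 - 4489/7157 = -6646627217246/10597566967995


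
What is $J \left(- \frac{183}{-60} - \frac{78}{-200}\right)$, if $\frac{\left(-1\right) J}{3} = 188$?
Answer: $- \frac{48504}{25} \approx -1940.2$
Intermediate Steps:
$J = -564$ ($J = \left(-3\right) 188 = -564$)
$J \left(- \frac{183}{-60} - \frac{78}{-200}\right) = - 564 \left(- \frac{183}{-60} - \frac{78}{-200}\right) = - 564 \left(\left(-183\right) \left(- \frac{1}{60}\right) - - \frac{39}{100}\right) = - 564 \left(\frac{61}{20} + \frac{39}{100}\right) = \left(-564\right) \frac{86}{25} = - \frac{48504}{25}$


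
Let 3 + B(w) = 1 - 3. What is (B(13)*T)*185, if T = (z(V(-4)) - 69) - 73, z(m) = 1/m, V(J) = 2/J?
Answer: 133200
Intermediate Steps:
T = -144 (T = (1/(2/(-4)) - 69) - 73 = (1/(2*(-¼)) - 69) - 73 = (1/(-½) - 69) - 73 = (-2 - 69) - 73 = -71 - 73 = -144)
B(w) = -5 (B(w) = -3 + (1 - 3) = -3 - 2 = -5)
(B(13)*T)*185 = -5*(-144)*185 = 720*185 = 133200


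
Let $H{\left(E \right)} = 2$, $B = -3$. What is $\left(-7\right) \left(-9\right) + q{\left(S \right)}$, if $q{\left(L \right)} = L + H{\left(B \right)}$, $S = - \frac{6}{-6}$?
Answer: $66$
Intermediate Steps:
$S = 1$ ($S = \left(-6\right) \left(- \frac{1}{6}\right) = 1$)
$q{\left(L \right)} = 2 + L$ ($q{\left(L \right)} = L + 2 = 2 + L$)
$\left(-7\right) \left(-9\right) + q{\left(S \right)} = \left(-7\right) \left(-9\right) + \left(2 + 1\right) = 63 + 3 = 66$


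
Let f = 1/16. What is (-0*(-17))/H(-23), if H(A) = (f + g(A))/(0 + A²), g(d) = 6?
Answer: 0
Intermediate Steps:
f = 1/16 ≈ 0.062500
H(A) = 97/(16*A²) (H(A) = (1/16 + 6)/(0 + A²) = 97/(16*(A²)) = 97/(16*A²))
(-0*(-17))/H(-23) = (-0*(-17))/(((97/16)/(-23)²)) = (-1*0)/(((97/16)*(1/529))) = 0/(97/8464) = 0*(8464/97) = 0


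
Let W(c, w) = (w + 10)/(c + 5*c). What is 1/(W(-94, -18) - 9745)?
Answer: -141/1374043 ≈ -0.00010262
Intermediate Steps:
W(c, w) = (10 + w)/(6*c) (W(c, w) = (10 + w)/((6*c)) = (10 + w)*(1/(6*c)) = (10 + w)/(6*c))
1/(W(-94, -18) - 9745) = 1/((⅙)*(10 - 18)/(-94) - 9745) = 1/((⅙)*(-1/94)*(-8) - 9745) = 1/(2/141 - 9745) = 1/(-1374043/141) = -141/1374043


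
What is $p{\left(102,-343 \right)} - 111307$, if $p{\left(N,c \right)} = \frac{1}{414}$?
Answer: $- \frac{46081097}{414} \approx -1.1131 \cdot 10^{5}$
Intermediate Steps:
$p{\left(N,c \right)} = \frac{1}{414}$
$p{\left(102,-343 \right)} - 111307 = \frac{1}{414} - 111307 = - \frac{46081097}{414}$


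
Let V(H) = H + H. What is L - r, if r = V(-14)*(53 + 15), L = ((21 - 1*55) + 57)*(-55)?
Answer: 639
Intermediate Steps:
L = -1265 (L = ((21 - 55) + 57)*(-55) = (-34 + 57)*(-55) = 23*(-55) = -1265)
V(H) = 2*H
r = -1904 (r = (2*(-14))*(53 + 15) = -28*68 = -1904)
L - r = -1265 - 1*(-1904) = -1265 + 1904 = 639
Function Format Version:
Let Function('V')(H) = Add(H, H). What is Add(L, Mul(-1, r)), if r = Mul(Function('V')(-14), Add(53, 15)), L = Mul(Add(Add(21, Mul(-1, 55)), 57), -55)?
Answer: 639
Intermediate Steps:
L = -1265 (L = Mul(Add(Add(21, -55), 57), -55) = Mul(Add(-34, 57), -55) = Mul(23, -55) = -1265)
Function('V')(H) = Mul(2, H)
r = -1904 (r = Mul(Mul(2, -14), Add(53, 15)) = Mul(-28, 68) = -1904)
Add(L, Mul(-1, r)) = Add(-1265, Mul(-1, -1904)) = Add(-1265, 1904) = 639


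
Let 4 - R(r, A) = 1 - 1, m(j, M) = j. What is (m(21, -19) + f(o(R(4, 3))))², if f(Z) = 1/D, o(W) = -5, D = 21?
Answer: 195364/441 ≈ 443.00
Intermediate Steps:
R(r, A) = 4 (R(r, A) = 4 - (1 - 1) = 4 - 1*0 = 4 + 0 = 4)
f(Z) = 1/21
(m(21, -19) + f(o(R(4, 3))))² = (21 + 1/21)² = (442/21)² = 195364/441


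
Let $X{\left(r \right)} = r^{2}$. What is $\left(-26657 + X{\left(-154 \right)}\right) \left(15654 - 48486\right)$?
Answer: $96558912$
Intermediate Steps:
$\left(-26657 + X{\left(-154 \right)}\right) \left(15654 - 48486\right) = \left(-26657 + \left(-154\right)^{2}\right) \left(15654 - 48486\right) = \left(-26657 + 23716\right) \left(-32832\right) = \left(-2941\right) \left(-32832\right) = 96558912$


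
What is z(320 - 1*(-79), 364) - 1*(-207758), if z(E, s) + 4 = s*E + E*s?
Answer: 498226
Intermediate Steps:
z(E, s) = -4 + 2*E*s (z(E, s) = -4 + (s*E + E*s) = -4 + (E*s + E*s) = -4 + 2*E*s)
z(320 - 1*(-79), 364) - 1*(-207758) = (-4 + 2*(320 - 1*(-79))*364) - 1*(-207758) = (-4 + 2*(320 + 79)*364) + 207758 = (-4 + 2*399*364) + 207758 = (-4 + 290472) + 207758 = 290468 + 207758 = 498226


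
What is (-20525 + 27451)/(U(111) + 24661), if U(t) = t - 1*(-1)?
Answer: 6926/24773 ≈ 0.27958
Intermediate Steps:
U(t) = 1 + t (U(t) = t + 1 = 1 + t)
(-20525 + 27451)/(U(111) + 24661) = (-20525 + 27451)/((1 + 111) + 24661) = 6926/(112 + 24661) = 6926/24773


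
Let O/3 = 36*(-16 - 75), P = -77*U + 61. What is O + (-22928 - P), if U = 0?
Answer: -32817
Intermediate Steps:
P = 61 (P = -77*0 + 61 = 0 + 61 = 61)
O = -9828 (O = 3*(36*(-16 - 75)) = 3*(36*(-91)) = 3*(-3276) = -9828)
O + (-22928 - P) = -9828 + (-22928 - 1*61) = -9828 + (-22928 - 61) = -9828 - 22989 = -32817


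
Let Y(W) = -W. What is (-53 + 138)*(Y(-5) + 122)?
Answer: 10795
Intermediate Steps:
(-53 + 138)*(Y(-5) + 122) = (-53 + 138)*(-1*(-5) + 122) = 85*(5 + 122) = 85*127 = 10795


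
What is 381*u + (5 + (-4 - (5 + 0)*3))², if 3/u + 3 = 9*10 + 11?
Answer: 20351/98 ≈ 207.66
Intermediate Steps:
u = 3/98 (u = 3/(-3 + (9*10 + 11)) = 3/(-3 + (90 + 11)) = 3/(-3 + 101) = 3/98 ≈ 0.030612)
381*u + (5 + (-4 - (5 + 0)*3))² = 381*(3/98) + (5 + (-4 - (5 + 0)*3))² = 1143/98 + (5 + (-4 - 5*3))² = 1143/98 + (5 + (-4 - 1*15))² = 1143/98 + (5 + (-4 - 15))² = 1143/98 + (5 - 19)² = 1143/98 + (-14)² = 1143/98 + 196 = 20351/98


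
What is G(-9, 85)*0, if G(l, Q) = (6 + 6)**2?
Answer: 0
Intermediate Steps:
G(l, Q) = 144 (G(l, Q) = 12**2 = 144)
G(-9, 85)*0 = 144*0 = 0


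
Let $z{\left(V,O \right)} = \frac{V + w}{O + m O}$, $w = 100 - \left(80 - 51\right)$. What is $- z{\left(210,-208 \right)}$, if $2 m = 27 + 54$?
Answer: $\frac{281}{8632} \approx 0.032553$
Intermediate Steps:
$m = \frac{81}{2}$ ($m = \frac{27 + 54}{2} = \frac{1}{2} \cdot 81 = \frac{81}{2} \approx 40.5$)
$w = 71$ ($w = 100 - 29 = 71$)
$z{\left(V,O \right)} = \frac{2 \left(71 + V\right)}{83 O}$ ($z{\left(V,O \right)} = \frac{V + 71}{O + \frac{81 O}{2}} = \frac{71 + V}{\frac{83}{2} O} = \left(71 + V\right) \frac{2}{83 O} = \frac{2 \left(71 + V\right)}{83 O}$)
$- z{\left(210,-208 \right)} = - \frac{2 \left(71 + 210\right)}{83 \left(-208\right)} = - \frac{2 \left(-1\right) 281}{83 \cdot 208} = \left(-1\right) \left(- \frac{281}{8632}\right) = \frac{281}{8632}$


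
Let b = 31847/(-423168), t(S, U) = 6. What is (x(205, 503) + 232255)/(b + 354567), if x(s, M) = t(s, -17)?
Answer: 98285422848/150041376409 ≈ 0.65506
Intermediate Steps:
x(s, M) = 6
b = -31847/423168 (b = 31847*(-1/423168) = -31847/423168 ≈ -0.075258)
(x(205, 503) + 232255)/(b + 354567) = (6 + 232255)/(-31847/423168 + 354567) = 232261/(150041376409/423168) = 232261*(423168/150041376409) = 98285422848/150041376409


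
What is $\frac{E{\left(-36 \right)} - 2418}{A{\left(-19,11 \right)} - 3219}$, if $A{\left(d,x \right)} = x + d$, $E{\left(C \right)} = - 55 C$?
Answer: $\frac{438}{3227} \approx 0.13573$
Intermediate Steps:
$A{\left(d,x \right)} = d + x$
$\frac{E{\left(-36 \right)} - 2418}{A{\left(-19,11 \right)} - 3219} = \frac{\left(-55\right) \left(-36\right) - 2418}{\left(-19 + 11\right) - 3219} = \frac{1980 - 2418}{-8 - 3219} = - \frac{438}{-3227} = \left(-438\right) \left(- \frac{1}{3227}\right) = \frac{438}{3227}$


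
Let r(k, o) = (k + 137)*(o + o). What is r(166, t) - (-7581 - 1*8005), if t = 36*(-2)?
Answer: -28046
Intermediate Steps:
t = -72
r(k, o) = 2*o*(137 + k) (r(k, o) = (137 + k)*(2*o) = 2*o*(137 + k))
r(166, t) - (-7581 - 1*8005) = 2*(-72)*(137 + 166) - (-7581 - 1*8005) = 2*(-72)*303 - (-7581 - 8005) = -43632 - 1*(-15586) = -43632 + 15586 = -28046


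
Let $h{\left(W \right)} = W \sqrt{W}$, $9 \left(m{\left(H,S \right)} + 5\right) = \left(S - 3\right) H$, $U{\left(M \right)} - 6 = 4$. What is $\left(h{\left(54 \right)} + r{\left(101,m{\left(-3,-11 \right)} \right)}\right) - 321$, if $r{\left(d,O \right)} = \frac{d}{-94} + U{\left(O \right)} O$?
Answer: $- \frac{91765}{282} + 162 \sqrt{6} \approx 71.41$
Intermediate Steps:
$U{\left(M \right)} = 10$ ($U{\left(M \right)} = 6 + 4 = 10$)
$m{\left(H,S \right)} = -5 + \frac{H \left(-3 + S\right)}{9}$ ($m{\left(H,S \right)} = -5 + \frac{\left(S - 3\right) H}{9} = -5 + \frac{\left(-3 + S\right) H}{9} = -5 + \frac{H \left(-3 + S\right)}{9}$)
$h{\left(W \right)} = W^{\frac{3}{2}}$
$r{\left(d,O \right)} = 10 O - \frac{d}{94}$ ($r{\left(d,O \right)} = \frac{d}{-94} + 10 O = - \frac{d}{94} + 10 O = 10 O - \frac{d}{94}$)
$\left(h{\left(54 \right)} + r{\left(101,m{\left(-3,-11 \right)} \right)}\right) - 321 = \left(54^{\frac{3}{2}} + \left(10 \left(-5 - -1 + \frac{1}{9} \left(-3\right) \left(-11\right)\right) - \frac{101}{94}\right)\right) - 321 = \left(162 \sqrt{6} + \left(10 \left(-5 + 1 + \frac{11}{3}\right) - \frac{101}{94}\right)\right) - 321 = \left(162 \sqrt{6} + \left(10 \left(- \frac{1}{3}\right) - \frac{101}{94}\right)\right) - 321 = \left(162 \sqrt{6} - \frac{1243}{282}\right) - 321 = \left(- \frac{1243}{282} + 162 \sqrt{6}\right) - 321 = - \frac{91765}{282} + 162 \sqrt{6}$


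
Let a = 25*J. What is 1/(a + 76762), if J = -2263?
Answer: 1/20187 ≈ 4.9537e-5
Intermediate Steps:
a = -56575 (a = 25*(-2263) = -56575)
1/(a + 76762) = 1/(-56575 + 76762) = 1/20187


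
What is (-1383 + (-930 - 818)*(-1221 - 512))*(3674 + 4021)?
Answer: 23299698195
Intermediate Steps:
(-1383 + (-930 - 818)*(-1221 - 512))*(3674 + 4021) = (-1383 - 1748*(-1733))*7695 = (-1383 + 3029284)*7695 = 3027901*7695 = 23299698195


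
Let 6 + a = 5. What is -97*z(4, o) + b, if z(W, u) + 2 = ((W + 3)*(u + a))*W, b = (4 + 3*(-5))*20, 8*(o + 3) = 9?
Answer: 15565/2 ≈ 7782.5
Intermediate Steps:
o = -15/8 (o = -3 + (⅛)*9 = -3 + 9/8 = -15/8 ≈ -1.8750)
a = -1 (a = -6 + 5 = -1)
b = -220 (b = (4 - 15)*20 = -11*20 = -220)
z(W, u) = -2 + W*(-1 + u)*(3 + W) (z(W, u) = -2 + ((W + 3)*(u - 1))*W = -2 + ((3 + W)*(-1 + u))*W = -2 + ((-1 + u)*(3 + W))*W = -2 + W*(-1 + u)*(3 + W))
-97*z(4, o) + b = -97*(-2 - 1*4² - 3*4 - 15/8*4² + 3*4*(-15/8)) - 220 = -97*(-2 - 1*16 - 12 - 15/8*16 - 45/2) - 220 = -97*(-2 - 16 - 12 - 30 - 45/2) - 220 = -97*(-165/2) - 220 = 16005/2 - 220 = 15565/2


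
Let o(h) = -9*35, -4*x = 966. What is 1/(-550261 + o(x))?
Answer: -1/550576 ≈ -1.8163e-6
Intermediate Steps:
x = -483/2 (x = -1/4*966 = -483/2 ≈ -241.50)
o(h) = -315
1/(-550261 + o(x)) = 1/(-550261 - 315) = 1/(-550576) = -1/550576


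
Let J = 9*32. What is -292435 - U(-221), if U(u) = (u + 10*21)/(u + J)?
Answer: -19593134/67 ≈ -2.9244e+5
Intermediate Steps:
J = 288
U(u) = (210 + u)/(288 + u) (U(u) = (u + 10*21)/(u + 288) = (u + 210)/(288 + u) = (210 + u)/(288 + u))
-292435 - U(-221) = -292435 - (210 - 221)/(288 - 221) = -292435 - (-11)/67 = -292435 - 1*(-11/67) = -292435 + 11/67 = -19593134/67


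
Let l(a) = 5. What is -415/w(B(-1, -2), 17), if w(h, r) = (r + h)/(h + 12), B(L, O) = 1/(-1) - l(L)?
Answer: -2490/11 ≈ -226.36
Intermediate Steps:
B(L, O) = -6 (B(L, O) = 1/(-1) - 1*5 = 1*(-1) - 5 = -1 - 5 = -6)
w(h, r) = (h + r)/(12 + h)
-415/w(B(-1, -2), 17) = -415*(12 - 6)/(-6 + 17) = -415/(11/6) = -415/((⅙)*11) = -415/11/6 = -415*6/11 = -2490/11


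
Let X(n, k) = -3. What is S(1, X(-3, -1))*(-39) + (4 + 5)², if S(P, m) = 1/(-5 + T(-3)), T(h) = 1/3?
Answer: 1251/14 ≈ 89.357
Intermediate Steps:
T(h) = ⅓
S(P, m) = -3/14 (S(P, m) = 1/(-5 + ⅓) = 1/(-14/3) = -3/14)
S(1, X(-3, -1))*(-39) + (4 + 5)² = -3/14*(-39) + (4 + 5)² = 117/14 + 9² = 117/14 + 81 = 1251/14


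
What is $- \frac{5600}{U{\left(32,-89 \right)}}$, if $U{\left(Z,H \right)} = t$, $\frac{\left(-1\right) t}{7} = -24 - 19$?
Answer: $- \frac{800}{43} \approx -18.605$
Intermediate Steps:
$t = 301$ ($t = - 7 \left(-24 - 19\right) = \left(-7\right) \left(-43\right) = 301$)
$U{\left(Z,H \right)} = 301$
$- \frac{5600}{U{\left(32,-89 \right)}} = - \frac{5600}{301} = \left(-5600\right) \frac{1}{301} = - \frac{800}{43}$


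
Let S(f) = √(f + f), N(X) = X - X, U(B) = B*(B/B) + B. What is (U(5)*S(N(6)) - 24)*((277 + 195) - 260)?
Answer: -5088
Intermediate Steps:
U(B) = 2*B (U(B) = B*1 + B = B + B = 2*B)
N(X) = 0
S(f) = √2*√f (S(f) = √(2*f) = √2*√f)
(U(5)*S(N(6)) - 24)*((277 + 195) - 260) = ((2*5)*(√2*√0) - 24)*((277 + 195) - 260) = (10*(√2*0) - 24)*(472 - 260) = (10*0 - 24)*212 = (0 - 24)*212 = -24*212 = -5088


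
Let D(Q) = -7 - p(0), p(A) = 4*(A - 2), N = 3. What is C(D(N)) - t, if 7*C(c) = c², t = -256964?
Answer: 1798749/7 ≈ 2.5696e+5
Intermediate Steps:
p(A) = -8 + 4*A (p(A) = 4*(-2 + A) = -8 + 4*A)
D(Q) = 1 (D(Q) = -7 - (-8 + 4*0) = -7 - (-8 + 0) = -7 - 1*(-8) = -7 + 8 = 1)
C(c) = c²/7
C(D(N)) - t = (⅐)*1² - 1*(-256964) = (⅐)*1 + 256964 = ⅐ + 256964 = 1798749/7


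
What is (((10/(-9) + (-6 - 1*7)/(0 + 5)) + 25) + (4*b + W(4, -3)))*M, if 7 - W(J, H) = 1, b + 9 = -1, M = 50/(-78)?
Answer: 220/27 ≈ 8.1481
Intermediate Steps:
M = -25/39 (M = 50*(-1/78) = -25/39 ≈ -0.64103)
b = -10 (b = -9 - 1 = -10)
W(J, H) = 6 (W(J, H) = 7 - 1*1 = 7 - 1 = 6)
(((10/(-9) + (-6 - 1*7)/(0 + 5)) + 25) + (4*b + W(4, -3)))*M = (((10/(-9) + (-6 - 1*7)/(0 + 5)) + 25) + (4*(-10) + 6))*(-25/39) = (((10*(-⅑) + (-6 - 7)/5) + 25) + (-40 + 6))*(-25/39) = (((-10/9 - 13*⅕) + 25) - 34)*(-25/39) = (((-10/9 - 13/5) + 25) - 34)*(-25/39) = ((-167/45 + 25) - 34)*(-25/39) = (958/45 - 34)*(-25/39) = -572/45*(-25/39) = 220/27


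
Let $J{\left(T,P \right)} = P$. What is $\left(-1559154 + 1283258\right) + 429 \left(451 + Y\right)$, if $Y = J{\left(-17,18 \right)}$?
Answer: $-74695$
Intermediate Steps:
$Y = 18$
$\left(-1559154 + 1283258\right) + 429 \left(451 + Y\right) = \left(-1559154 + 1283258\right) + 429 \left(451 + 18\right) = -275896 + 429 \cdot 469 = -275896 + 201201 = -74695$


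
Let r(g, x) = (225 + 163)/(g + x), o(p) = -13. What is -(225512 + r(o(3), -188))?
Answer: -45327524/201 ≈ -2.2551e+5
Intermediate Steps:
r(g, x) = 388/(g + x)
-(225512 + r(o(3), -188)) = -(225512 + 388/(-13 - 188)) = -(225512 + 388/(-201)) = -(225512 + 388*(-1/201)) = -(225512 - 388/201) = -1*45327524/201 = -45327524/201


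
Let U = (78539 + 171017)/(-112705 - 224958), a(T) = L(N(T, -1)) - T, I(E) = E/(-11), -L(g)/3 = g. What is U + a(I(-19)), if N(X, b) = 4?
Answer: -53732229/3714293 ≈ -14.466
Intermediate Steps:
L(g) = -3*g
I(E) = -E/11 (I(E) = E*(-1/11) = -E/11)
a(T) = -12 - T (a(T) = -3*4 - T = -12 - T)
U = -249556/337663 (U = 249556/(-337663) = 249556*(-1/337663) = -249556/337663 ≈ -0.73907)
U + a(I(-19)) = -249556/337663 + (-12 - (-1)*(-19)/11) = -249556/337663 + (-12 - 1*19/11) = -249556/337663 + (-12 - 19/11) = -249556/337663 - 151/11 = -53732229/3714293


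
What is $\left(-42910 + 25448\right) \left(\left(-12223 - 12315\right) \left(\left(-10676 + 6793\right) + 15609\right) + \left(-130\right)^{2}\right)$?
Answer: $5024091343856$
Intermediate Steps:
$\left(-42910 + 25448\right) \left(\left(-12223 - 12315\right) \left(\left(-10676 + 6793\right) + 15609\right) + \left(-130\right)^{2}\right) = - 17462 \left(- 24538 \left(-3883 + 15609\right) + 16900\right) = - 17462 \left(\left(-24538\right) 11726 + 16900\right) = - 17462 \left(-287732588 + 16900\right) = \left(-17462\right) \left(-287715688\right) = 5024091343856$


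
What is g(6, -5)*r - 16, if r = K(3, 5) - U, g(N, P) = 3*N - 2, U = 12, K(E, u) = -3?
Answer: -256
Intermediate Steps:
g(N, P) = -2 + 3*N
r = -15 (r = -3 - 1*12 = -3 - 12 = -15)
g(6, -5)*r - 16 = (-2 + 3*6)*(-15) - 16 = (-2 + 18)*(-15) - 16 = 16*(-15) - 16 = -240 - 16 = -256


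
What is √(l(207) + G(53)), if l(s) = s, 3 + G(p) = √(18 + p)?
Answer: √(204 + √71) ≈ 14.575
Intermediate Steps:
G(p) = -3 + √(18 + p)
√(l(207) + G(53)) = √(207 + (-3 + √(18 + 53))) = √(207 + (-3 + √71)) = √(204 + √71)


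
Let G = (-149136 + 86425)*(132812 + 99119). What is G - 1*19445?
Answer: -14544644386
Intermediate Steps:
G = -14544624941 (G = -62711*231931 = -14544624941)
G - 1*19445 = -14544624941 - 1*19445 = -14544624941 - 19445 = -14544644386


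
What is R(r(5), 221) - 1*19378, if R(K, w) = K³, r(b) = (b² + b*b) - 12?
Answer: 35494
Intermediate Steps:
r(b) = -12 + 2*b² (r(b) = (b² + b²) - 12 = 2*b² - 12 = -12 + 2*b²)
R(r(5), 221) - 1*19378 = (-12 + 2*5²)³ - 1*19378 = (-12 + 2*25)³ - 19378 = (-12 + 50)³ - 19378 = 38³ - 19378 = 54872 - 19378 = 35494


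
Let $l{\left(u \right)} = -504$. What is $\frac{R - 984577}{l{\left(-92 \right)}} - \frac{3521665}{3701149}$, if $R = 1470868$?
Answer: $- \frac{600536789173}{621793032} \approx -965.81$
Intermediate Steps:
$\frac{R - 984577}{l{\left(-92 \right)}} - \frac{3521665}{3701149} = \frac{1470868 - 984577}{-504} - \frac{3521665}{3701149} = 486291 \left(- \frac{1}{504}\right) - \frac{3521665}{3701149} = - \frac{162097}{168} - \frac{3521665}{3701149} = - \frac{600536789173}{621793032}$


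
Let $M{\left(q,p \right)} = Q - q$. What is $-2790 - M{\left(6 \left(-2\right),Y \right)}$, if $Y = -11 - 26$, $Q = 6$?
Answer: $-2808$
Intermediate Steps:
$Y = -37$ ($Y = -11 - 26 = -37$)
$M{\left(q,p \right)} = 6 - q$
$-2790 - M{\left(6 \left(-2\right),Y \right)} = -2790 - \left(6 - 6 \left(-2\right)\right) = -2790 - \left(6 - -12\right) = -2790 - \left(6 + 12\right) = -2790 - 18 = -2808$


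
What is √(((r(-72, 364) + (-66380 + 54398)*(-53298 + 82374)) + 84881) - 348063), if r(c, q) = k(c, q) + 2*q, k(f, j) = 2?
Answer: 2*I*√87162771 ≈ 18672.0*I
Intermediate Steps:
r(c, q) = 2 + 2*q
√(((r(-72, 364) + (-66380 + 54398)*(-53298 + 82374)) + 84881) - 348063) = √((((2 + 2*364) + (-66380 + 54398)*(-53298 + 82374)) + 84881) - 348063) = √((((2 + 728) - 11982*29076) + 84881) - 348063) = √(((730 - 348388632) + 84881) - 348063) = √((-348387902 + 84881) - 348063) = √(-348303021 - 348063) = √(-348651084) = 2*I*√87162771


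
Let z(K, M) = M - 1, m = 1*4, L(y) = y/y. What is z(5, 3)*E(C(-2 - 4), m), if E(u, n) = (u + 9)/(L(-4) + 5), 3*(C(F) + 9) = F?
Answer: -⅔ ≈ -0.66667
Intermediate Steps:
C(F) = -9 + F/3
L(y) = 1
m = 4
z(K, M) = -1 + M
E(u, n) = 3/2 + u/6 (E(u, n) = (u + 9)/(1 + 5) = (9 + u)/6 = (9 + u)*(⅙) = 3/2 + u/6)
z(5, 3)*E(C(-2 - 4), m) = (-1 + 3)*(3/2 + (-9 + (-2 - 4)/3)/6) = 2*(3/2 + (-9 + (⅓)*(-6))/6) = 2*(3/2 + (-9 - 2)/6) = 2*(3/2 + (⅙)*(-11)) = 2*(3/2 - 11/6) = 2*(-⅓) = -⅔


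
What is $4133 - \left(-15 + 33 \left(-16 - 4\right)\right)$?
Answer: $4808$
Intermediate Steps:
$4133 - \left(-15 + 33 \left(-16 - 4\right)\right) = 4133 - \left(-15 + 33 \left(-20\right)\right) = 4133 - \left(-15 - 660\right) = 4133 - -675 = 4133 + 675 = 4808$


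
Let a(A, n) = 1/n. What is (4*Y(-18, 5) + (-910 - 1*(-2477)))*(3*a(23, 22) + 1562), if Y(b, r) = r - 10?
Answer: 53165749/22 ≈ 2.4166e+6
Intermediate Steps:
Y(b, r) = -10 + r
(4*Y(-18, 5) + (-910 - 1*(-2477)))*(3*a(23, 22) + 1562) = (4*(-10 + 5) + (-910 - 1*(-2477)))*(3/22 + 1562) = (4*(-5) + (-910 + 2477))*(3*(1/22) + 1562) = (-20 + 1567)*(3/22 + 1562) = 1547*(34367/22) = 53165749/22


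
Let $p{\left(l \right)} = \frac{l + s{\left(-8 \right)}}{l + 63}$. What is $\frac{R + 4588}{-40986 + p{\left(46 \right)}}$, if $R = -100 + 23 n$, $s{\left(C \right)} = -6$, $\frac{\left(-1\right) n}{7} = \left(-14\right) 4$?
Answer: $- \frac{735968}{2233717} \approx -0.32948$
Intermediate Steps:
$n = 392$ ($n = - 7 \left(\left(-14\right) 4\right) = \left(-7\right) \left(-56\right) = 392$)
$p{\left(l \right)} = \frac{-6 + l}{63 + l}$ ($p{\left(l \right)} = \frac{l - 6}{l + 63} = \frac{-6 + l}{63 + l}$)
$R = 8916$ ($R = -100 + 23 \cdot 392 = -100 + 9016 = 8916$)
$\frac{R + 4588}{-40986 + p{\left(46 \right)}} = \frac{8916 + 4588}{-40986 + \frac{-6 + 46}{63 + 46}} = \frac{13504}{-40986 + \frac{1}{109} \cdot 40} = \frac{13504}{-40986 + \frac{40}{109}} = \frac{13504}{- \frac{4467434}{109}} = 13504 \left(- \frac{109}{4467434}\right) = - \frac{735968}{2233717}$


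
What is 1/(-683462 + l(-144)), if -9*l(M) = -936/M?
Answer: -18/12302329 ≈ -1.4631e-6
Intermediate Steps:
l(M) = 104/M (l(M) = -(-104)/M = 104/M)
1/(-683462 + l(-144)) = 1/(-683462 + 104/(-144)) = 1/(-683462 + 104*(-1/144)) = 1/(-683462 - 13/18) = 1/(-12302329/18) = -18/12302329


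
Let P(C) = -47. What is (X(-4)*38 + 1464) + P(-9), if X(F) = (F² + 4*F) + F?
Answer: 1265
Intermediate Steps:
X(F) = F² + 5*F
(X(-4)*38 + 1464) + P(-9) = (-4*(5 - 4)*38 + 1464) - 47 = (-4*1*38 + 1464) - 47 = (-4*38 + 1464) - 47 = (-152 + 1464) - 47 = 1312 - 47 = 1265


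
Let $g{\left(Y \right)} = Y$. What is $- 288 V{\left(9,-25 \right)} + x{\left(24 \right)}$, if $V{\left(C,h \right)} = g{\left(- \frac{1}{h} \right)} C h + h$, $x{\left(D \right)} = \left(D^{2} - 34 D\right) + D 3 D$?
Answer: $11280$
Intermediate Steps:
$x{\left(D \right)} = - 34 D + 4 D^{2}$ ($x{\left(D \right)} = \left(D^{2} - 34 D\right) + 3 D D = \left(D^{2} - 34 D\right) + 3 D^{2} = - 34 D + 4 D^{2}$)
$V{\left(C,h \right)} = h - C$ ($V{\left(C,h \right)} = - \frac{1}{h} C h + h = - \frac{C}{h} h + h = - C + h = h - C$)
$- 288 V{\left(9,-25 \right)} + x{\left(24 \right)} = - 288 \left(-25 - 9\right) + 2 \cdot 24 \left(-17 + 2 \cdot 24\right) = - 288 \left(-25 - 9\right) + 2 \cdot 24 \left(-17 + 48\right) = \left(-288\right) \left(-34\right) + 2 \cdot 24 \cdot 31 = 9792 + 1488 = 11280$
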